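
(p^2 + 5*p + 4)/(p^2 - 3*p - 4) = (p + 4)/(p - 4)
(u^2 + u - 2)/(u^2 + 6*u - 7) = (u + 2)/(u + 7)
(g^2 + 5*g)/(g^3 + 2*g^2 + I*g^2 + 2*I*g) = (g + 5)/(g^2 + g*(2 + I) + 2*I)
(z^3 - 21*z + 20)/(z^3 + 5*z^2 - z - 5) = (z - 4)/(z + 1)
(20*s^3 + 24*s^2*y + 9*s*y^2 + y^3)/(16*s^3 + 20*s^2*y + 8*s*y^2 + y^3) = (5*s + y)/(4*s + y)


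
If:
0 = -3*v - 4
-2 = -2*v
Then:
No Solution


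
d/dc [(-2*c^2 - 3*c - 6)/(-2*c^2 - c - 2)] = 4*c*(-c - 4)/(4*c^4 + 4*c^3 + 9*c^2 + 4*c + 4)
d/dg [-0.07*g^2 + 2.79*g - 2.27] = 2.79 - 0.14*g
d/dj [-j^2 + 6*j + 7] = 6 - 2*j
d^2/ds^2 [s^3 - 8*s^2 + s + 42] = 6*s - 16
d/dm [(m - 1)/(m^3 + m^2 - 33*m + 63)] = 2*(-m^2 - 2*m - 5)/(m^5 + 5*m^4 - 50*m^3 - 90*m^2 + 945*m - 1323)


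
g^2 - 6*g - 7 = (g - 7)*(g + 1)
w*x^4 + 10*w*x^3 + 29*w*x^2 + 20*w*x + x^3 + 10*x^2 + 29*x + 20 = (x + 1)*(x + 4)*(x + 5)*(w*x + 1)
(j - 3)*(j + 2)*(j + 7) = j^3 + 6*j^2 - 13*j - 42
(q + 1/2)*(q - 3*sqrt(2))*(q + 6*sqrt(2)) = q^3 + q^2/2 + 3*sqrt(2)*q^2 - 36*q + 3*sqrt(2)*q/2 - 18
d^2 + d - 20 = (d - 4)*(d + 5)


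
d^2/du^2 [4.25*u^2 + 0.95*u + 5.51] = 8.50000000000000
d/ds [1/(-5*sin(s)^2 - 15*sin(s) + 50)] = (2*sin(s) + 3)*cos(s)/(5*(sin(s)^2 + 3*sin(s) - 10)^2)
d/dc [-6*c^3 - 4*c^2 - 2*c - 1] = -18*c^2 - 8*c - 2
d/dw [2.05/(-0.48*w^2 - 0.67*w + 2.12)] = (1.968*w + 1.3735)/(0.48*w^2 + 0.67*w - 2.12)^2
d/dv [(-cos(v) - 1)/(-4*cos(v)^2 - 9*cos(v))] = (4*sin(v) + 9*sin(v)/cos(v)^2 + 8*tan(v))/(4*cos(v) + 9)^2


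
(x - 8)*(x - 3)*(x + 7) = x^3 - 4*x^2 - 53*x + 168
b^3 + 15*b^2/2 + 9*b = b*(b + 3/2)*(b + 6)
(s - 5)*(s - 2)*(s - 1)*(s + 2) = s^4 - 6*s^3 + s^2 + 24*s - 20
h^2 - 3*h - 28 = (h - 7)*(h + 4)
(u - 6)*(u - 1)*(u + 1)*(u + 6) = u^4 - 37*u^2 + 36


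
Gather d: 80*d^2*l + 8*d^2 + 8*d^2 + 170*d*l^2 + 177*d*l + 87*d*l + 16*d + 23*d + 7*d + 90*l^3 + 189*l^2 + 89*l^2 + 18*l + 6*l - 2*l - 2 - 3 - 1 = d^2*(80*l + 16) + d*(170*l^2 + 264*l + 46) + 90*l^3 + 278*l^2 + 22*l - 6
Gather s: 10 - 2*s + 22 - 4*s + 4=36 - 6*s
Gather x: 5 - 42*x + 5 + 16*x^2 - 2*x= 16*x^2 - 44*x + 10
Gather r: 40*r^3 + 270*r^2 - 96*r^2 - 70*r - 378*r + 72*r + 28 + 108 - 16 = 40*r^3 + 174*r^2 - 376*r + 120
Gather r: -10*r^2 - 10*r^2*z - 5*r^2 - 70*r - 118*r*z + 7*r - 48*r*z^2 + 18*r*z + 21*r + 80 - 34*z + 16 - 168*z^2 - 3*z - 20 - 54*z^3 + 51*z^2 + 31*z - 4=r^2*(-10*z - 15) + r*(-48*z^2 - 100*z - 42) - 54*z^3 - 117*z^2 - 6*z + 72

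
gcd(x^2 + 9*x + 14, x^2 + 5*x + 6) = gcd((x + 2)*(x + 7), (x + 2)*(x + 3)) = x + 2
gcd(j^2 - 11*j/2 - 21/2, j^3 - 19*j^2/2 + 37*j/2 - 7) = j - 7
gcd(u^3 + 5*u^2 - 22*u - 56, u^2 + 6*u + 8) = u + 2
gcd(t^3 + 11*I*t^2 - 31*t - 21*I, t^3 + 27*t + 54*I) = t + 3*I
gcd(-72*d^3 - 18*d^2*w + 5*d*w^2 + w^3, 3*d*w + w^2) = 3*d + w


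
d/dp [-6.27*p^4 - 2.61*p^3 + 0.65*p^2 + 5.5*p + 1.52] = -25.08*p^3 - 7.83*p^2 + 1.3*p + 5.5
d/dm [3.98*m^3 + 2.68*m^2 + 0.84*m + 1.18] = 11.94*m^2 + 5.36*m + 0.84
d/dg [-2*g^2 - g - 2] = -4*g - 1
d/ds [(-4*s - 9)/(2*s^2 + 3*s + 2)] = (8*s^2 + 36*s + 19)/(4*s^4 + 12*s^3 + 17*s^2 + 12*s + 4)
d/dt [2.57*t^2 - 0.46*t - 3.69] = 5.14*t - 0.46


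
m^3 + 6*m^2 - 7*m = m*(m - 1)*(m + 7)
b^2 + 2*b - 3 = (b - 1)*(b + 3)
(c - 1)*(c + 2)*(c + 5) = c^3 + 6*c^2 + 3*c - 10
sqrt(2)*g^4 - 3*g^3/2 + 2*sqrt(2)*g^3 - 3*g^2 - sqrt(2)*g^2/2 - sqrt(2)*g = g*(g + 2)*(g - sqrt(2))*(sqrt(2)*g + 1/2)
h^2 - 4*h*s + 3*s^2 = (h - 3*s)*(h - s)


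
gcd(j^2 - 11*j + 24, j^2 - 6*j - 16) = j - 8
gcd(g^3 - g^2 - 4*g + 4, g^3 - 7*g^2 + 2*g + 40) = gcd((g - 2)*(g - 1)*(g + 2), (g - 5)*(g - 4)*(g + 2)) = g + 2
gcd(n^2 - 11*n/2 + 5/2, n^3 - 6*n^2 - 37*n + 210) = n - 5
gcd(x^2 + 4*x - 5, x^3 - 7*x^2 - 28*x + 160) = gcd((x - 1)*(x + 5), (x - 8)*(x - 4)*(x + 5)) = x + 5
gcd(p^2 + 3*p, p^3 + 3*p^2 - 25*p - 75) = p + 3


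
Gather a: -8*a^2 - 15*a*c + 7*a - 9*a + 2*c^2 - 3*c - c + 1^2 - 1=-8*a^2 + a*(-15*c - 2) + 2*c^2 - 4*c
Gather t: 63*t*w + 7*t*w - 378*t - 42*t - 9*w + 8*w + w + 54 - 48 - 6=t*(70*w - 420)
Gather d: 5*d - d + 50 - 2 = 4*d + 48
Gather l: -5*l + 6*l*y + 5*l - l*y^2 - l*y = l*(-y^2 + 5*y)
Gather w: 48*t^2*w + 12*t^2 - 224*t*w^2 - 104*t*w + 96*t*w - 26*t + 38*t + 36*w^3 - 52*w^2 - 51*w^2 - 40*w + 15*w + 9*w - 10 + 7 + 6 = 12*t^2 + 12*t + 36*w^3 + w^2*(-224*t - 103) + w*(48*t^2 - 8*t - 16) + 3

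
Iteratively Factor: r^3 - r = (r + 1)*(r^2 - r) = r*(r + 1)*(r - 1)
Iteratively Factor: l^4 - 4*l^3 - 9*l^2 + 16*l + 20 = (l - 2)*(l^3 - 2*l^2 - 13*l - 10) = (l - 2)*(l + 1)*(l^2 - 3*l - 10) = (l - 5)*(l - 2)*(l + 1)*(l + 2)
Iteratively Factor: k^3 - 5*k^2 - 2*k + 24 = (k + 2)*(k^2 - 7*k + 12) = (k - 4)*(k + 2)*(k - 3)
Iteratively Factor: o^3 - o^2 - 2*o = (o)*(o^2 - o - 2) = o*(o - 2)*(o + 1)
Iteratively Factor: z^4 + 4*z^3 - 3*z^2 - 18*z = (z)*(z^3 + 4*z^2 - 3*z - 18) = z*(z + 3)*(z^2 + z - 6) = z*(z + 3)^2*(z - 2)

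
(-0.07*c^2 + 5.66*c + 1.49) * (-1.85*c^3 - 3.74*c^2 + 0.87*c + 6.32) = 0.1295*c^5 - 10.2092*c^4 - 23.9858*c^3 - 1.0908*c^2 + 37.0675*c + 9.4168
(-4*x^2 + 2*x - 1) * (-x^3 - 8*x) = 4*x^5 - 2*x^4 + 33*x^3 - 16*x^2 + 8*x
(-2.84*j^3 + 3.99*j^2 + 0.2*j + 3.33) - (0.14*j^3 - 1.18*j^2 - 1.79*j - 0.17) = -2.98*j^3 + 5.17*j^2 + 1.99*j + 3.5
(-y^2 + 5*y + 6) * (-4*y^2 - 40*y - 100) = 4*y^4 + 20*y^3 - 124*y^2 - 740*y - 600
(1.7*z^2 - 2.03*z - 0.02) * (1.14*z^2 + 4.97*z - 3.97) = 1.938*z^4 + 6.1348*z^3 - 16.8609*z^2 + 7.9597*z + 0.0794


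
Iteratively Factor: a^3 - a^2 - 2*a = (a)*(a^2 - a - 2) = a*(a - 2)*(a + 1)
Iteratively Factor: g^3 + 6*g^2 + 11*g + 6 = (g + 1)*(g^2 + 5*g + 6) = (g + 1)*(g + 2)*(g + 3)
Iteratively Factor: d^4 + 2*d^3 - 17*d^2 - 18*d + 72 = (d - 3)*(d^3 + 5*d^2 - 2*d - 24) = (d - 3)*(d + 4)*(d^2 + d - 6) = (d - 3)*(d + 3)*(d + 4)*(d - 2)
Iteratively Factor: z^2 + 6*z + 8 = (z + 4)*(z + 2)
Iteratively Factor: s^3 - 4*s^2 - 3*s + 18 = (s - 3)*(s^2 - s - 6) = (s - 3)^2*(s + 2)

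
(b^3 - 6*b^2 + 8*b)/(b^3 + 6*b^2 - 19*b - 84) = b*(b - 2)/(b^2 + 10*b + 21)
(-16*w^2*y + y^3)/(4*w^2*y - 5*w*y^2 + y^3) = (4*w + y)/(-w + y)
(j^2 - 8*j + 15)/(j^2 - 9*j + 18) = (j - 5)/(j - 6)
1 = 1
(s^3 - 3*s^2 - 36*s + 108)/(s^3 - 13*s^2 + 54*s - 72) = (s + 6)/(s - 4)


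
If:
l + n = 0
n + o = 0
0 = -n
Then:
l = 0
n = 0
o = 0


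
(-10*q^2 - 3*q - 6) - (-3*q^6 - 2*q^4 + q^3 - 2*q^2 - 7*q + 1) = 3*q^6 + 2*q^4 - q^3 - 8*q^2 + 4*q - 7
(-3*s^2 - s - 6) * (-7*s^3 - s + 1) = 21*s^5 + 7*s^4 + 45*s^3 - 2*s^2 + 5*s - 6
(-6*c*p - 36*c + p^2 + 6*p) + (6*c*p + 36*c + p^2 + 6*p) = 2*p^2 + 12*p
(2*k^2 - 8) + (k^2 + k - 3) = 3*k^2 + k - 11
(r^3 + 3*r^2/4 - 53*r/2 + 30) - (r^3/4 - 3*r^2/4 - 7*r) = 3*r^3/4 + 3*r^2/2 - 39*r/2 + 30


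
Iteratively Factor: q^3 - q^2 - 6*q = (q)*(q^2 - q - 6) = q*(q + 2)*(q - 3)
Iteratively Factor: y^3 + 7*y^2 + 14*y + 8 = (y + 2)*(y^2 + 5*y + 4) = (y + 2)*(y + 4)*(y + 1)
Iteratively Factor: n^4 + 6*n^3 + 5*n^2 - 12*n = (n)*(n^3 + 6*n^2 + 5*n - 12) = n*(n - 1)*(n^2 + 7*n + 12) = n*(n - 1)*(n + 4)*(n + 3)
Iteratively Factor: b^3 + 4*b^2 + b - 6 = (b - 1)*(b^2 + 5*b + 6) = (b - 1)*(b + 3)*(b + 2)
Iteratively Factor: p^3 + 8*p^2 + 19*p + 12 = (p + 1)*(p^2 + 7*p + 12) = (p + 1)*(p + 3)*(p + 4)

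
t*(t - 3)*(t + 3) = t^3 - 9*t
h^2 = h^2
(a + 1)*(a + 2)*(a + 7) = a^3 + 10*a^2 + 23*a + 14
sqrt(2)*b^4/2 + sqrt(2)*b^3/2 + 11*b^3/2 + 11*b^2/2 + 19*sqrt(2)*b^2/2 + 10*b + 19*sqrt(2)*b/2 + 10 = (b + 1)*(b + 2*sqrt(2))*(b + 5*sqrt(2)/2)*(sqrt(2)*b/2 + 1)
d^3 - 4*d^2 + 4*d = d*(d - 2)^2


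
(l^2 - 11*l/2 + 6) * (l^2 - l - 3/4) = l^4 - 13*l^3/2 + 43*l^2/4 - 15*l/8 - 9/2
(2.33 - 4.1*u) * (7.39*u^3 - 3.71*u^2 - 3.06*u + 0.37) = -30.299*u^4 + 32.4297*u^3 + 3.9017*u^2 - 8.6468*u + 0.8621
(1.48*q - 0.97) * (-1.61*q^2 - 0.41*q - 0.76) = -2.3828*q^3 + 0.9549*q^2 - 0.7271*q + 0.7372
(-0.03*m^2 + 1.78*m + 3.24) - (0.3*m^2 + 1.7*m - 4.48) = -0.33*m^2 + 0.0800000000000001*m + 7.72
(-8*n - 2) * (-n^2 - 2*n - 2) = 8*n^3 + 18*n^2 + 20*n + 4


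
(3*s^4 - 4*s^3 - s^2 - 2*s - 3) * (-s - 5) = -3*s^5 - 11*s^4 + 21*s^3 + 7*s^2 + 13*s + 15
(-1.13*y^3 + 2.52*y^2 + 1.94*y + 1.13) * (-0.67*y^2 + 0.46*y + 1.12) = 0.7571*y^5 - 2.2082*y^4 - 1.4062*y^3 + 2.9577*y^2 + 2.6926*y + 1.2656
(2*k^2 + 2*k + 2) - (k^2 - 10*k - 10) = k^2 + 12*k + 12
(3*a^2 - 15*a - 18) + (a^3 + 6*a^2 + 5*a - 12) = a^3 + 9*a^2 - 10*a - 30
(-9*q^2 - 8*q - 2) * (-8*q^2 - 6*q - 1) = 72*q^4 + 118*q^3 + 73*q^2 + 20*q + 2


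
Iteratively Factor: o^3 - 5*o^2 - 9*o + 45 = (o + 3)*(o^2 - 8*o + 15) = (o - 3)*(o + 3)*(o - 5)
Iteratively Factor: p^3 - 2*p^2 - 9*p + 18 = (p - 3)*(p^2 + p - 6) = (p - 3)*(p + 3)*(p - 2)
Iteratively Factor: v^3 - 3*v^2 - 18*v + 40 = (v + 4)*(v^2 - 7*v + 10) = (v - 2)*(v + 4)*(v - 5)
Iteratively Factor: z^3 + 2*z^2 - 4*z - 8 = (z + 2)*(z^2 - 4) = (z + 2)^2*(z - 2)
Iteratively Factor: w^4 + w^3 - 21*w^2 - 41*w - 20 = (w + 4)*(w^3 - 3*w^2 - 9*w - 5) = (w + 1)*(w + 4)*(w^2 - 4*w - 5) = (w - 5)*(w + 1)*(w + 4)*(w + 1)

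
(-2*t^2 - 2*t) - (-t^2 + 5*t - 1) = -t^2 - 7*t + 1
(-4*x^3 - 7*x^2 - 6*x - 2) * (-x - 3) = 4*x^4 + 19*x^3 + 27*x^2 + 20*x + 6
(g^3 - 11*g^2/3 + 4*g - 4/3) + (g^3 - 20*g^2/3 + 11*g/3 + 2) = 2*g^3 - 31*g^2/3 + 23*g/3 + 2/3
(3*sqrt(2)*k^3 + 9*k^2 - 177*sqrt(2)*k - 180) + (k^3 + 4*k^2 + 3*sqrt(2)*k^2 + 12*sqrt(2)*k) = k^3 + 3*sqrt(2)*k^3 + 3*sqrt(2)*k^2 + 13*k^2 - 165*sqrt(2)*k - 180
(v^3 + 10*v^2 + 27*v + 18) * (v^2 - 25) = v^5 + 10*v^4 + 2*v^3 - 232*v^2 - 675*v - 450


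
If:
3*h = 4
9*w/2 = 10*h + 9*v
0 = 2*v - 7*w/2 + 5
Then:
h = 4/3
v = -29/27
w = 22/27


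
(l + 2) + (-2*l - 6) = -l - 4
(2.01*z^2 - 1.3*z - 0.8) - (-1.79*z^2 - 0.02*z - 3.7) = 3.8*z^2 - 1.28*z + 2.9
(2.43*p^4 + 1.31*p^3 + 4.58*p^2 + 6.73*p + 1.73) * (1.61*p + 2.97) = 3.9123*p^5 + 9.3262*p^4 + 11.2645*p^3 + 24.4379*p^2 + 22.7734*p + 5.1381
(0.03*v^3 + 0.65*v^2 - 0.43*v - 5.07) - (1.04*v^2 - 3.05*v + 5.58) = 0.03*v^3 - 0.39*v^2 + 2.62*v - 10.65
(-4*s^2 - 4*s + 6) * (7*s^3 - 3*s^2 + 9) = -28*s^5 - 16*s^4 + 54*s^3 - 54*s^2 - 36*s + 54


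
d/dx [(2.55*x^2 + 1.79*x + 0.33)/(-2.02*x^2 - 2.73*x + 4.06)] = (-3.3457*x^2 + 22.0392*x + 8.1683)/(4.0804*x^4 + 11.0292*x^3 - 8.9495*x^2 - 22.1676*x + 16.4836)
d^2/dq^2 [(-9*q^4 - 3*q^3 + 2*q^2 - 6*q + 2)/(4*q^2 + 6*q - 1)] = 2*(-144*q^6 - 648*q^5 - 864*q^4 + 168*q^3 + 120*q^2 + 63*q + 46)/(64*q^6 + 288*q^5 + 384*q^4 + 72*q^3 - 96*q^2 + 18*q - 1)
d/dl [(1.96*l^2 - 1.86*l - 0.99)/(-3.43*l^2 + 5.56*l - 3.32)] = (4.5178*l^2 - 19.8058*l + 11.6796)/(11.7649*l^4 - 38.1416*l^3 + 53.6888*l^2 - 36.9184*l + 11.0224)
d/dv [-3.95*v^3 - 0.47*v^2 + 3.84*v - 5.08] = -11.85*v^2 - 0.94*v + 3.84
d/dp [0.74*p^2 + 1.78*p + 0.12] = 1.48*p + 1.78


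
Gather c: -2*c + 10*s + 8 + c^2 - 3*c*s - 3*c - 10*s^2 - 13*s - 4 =c^2 + c*(-3*s - 5) - 10*s^2 - 3*s + 4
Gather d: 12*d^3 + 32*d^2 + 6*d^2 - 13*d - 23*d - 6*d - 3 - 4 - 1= 12*d^3 + 38*d^2 - 42*d - 8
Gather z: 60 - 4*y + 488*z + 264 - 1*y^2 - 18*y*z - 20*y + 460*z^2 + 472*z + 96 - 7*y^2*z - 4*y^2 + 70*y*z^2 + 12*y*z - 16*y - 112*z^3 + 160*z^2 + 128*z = -5*y^2 - 40*y - 112*z^3 + z^2*(70*y + 620) + z*(-7*y^2 - 6*y + 1088) + 420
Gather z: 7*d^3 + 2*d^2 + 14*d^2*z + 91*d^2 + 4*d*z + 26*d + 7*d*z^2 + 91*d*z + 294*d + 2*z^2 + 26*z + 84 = 7*d^3 + 93*d^2 + 320*d + z^2*(7*d + 2) + z*(14*d^2 + 95*d + 26) + 84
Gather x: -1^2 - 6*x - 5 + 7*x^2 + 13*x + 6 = 7*x^2 + 7*x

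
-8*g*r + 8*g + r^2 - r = (-8*g + r)*(r - 1)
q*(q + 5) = q^2 + 5*q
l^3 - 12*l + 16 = (l - 2)^2*(l + 4)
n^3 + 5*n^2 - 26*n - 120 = (n - 5)*(n + 4)*(n + 6)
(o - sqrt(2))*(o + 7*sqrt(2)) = o^2 + 6*sqrt(2)*o - 14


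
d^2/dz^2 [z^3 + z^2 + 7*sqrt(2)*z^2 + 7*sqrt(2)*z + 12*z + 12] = 6*z + 2 + 14*sqrt(2)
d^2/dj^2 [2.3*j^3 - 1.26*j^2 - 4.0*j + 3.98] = 13.8*j - 2.52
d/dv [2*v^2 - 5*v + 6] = 4*v - 5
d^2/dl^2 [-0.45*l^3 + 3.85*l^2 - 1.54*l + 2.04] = 7.7 - 2.7*l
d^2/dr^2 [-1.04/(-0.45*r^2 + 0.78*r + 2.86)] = (0.4212*r^2 - 0.73008*r - 1.04*(0.9*r - 0.78)*(1.8*r - 1.56) - 2.67696)/(-0.45*r^2 + 0.78*r + 2.86)^3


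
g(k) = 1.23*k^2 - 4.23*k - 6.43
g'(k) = 2.46*k - 4.23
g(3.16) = -7.51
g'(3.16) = 3.54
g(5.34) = 6.06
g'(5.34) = 8.91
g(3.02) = -7.99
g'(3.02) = 3.20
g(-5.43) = 52.81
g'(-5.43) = -17.59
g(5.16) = 4.49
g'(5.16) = 8.46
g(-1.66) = 3.98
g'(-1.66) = -8.31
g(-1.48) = 2.52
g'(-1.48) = -7.87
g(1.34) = -9.89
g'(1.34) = -0.93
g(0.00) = -6.43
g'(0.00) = -4.23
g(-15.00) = 333.77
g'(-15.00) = -41.13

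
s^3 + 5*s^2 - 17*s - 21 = (s - 3)*(s + 1)*(s + 7)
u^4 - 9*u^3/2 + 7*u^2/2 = u^2*(u - 7/2)*(u - 1)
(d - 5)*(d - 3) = d^2 - 8*d + 15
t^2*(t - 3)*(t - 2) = t^4 - 5*t^3 + 6*t^2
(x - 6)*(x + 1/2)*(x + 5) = x^3 - x^2/2 - 61*x/2 - 15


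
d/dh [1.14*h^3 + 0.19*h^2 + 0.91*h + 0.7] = 3.42*h^2 + 0.38*h + 0.91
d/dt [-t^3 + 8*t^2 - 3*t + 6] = -3*t^2 + 16*t - 3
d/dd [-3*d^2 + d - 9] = 1 - 6*d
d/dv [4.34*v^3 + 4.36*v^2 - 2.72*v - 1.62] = 13.02*v^2 + 8.72*v - 2.72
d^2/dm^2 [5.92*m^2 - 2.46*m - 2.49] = 11.8400000000000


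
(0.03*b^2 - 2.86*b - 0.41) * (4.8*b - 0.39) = 0.144*b^3 - 13.7397*b^2 - 0.8526*b + 0.1599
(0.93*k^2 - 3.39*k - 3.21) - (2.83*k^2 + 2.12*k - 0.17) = -1.9*k^2 - 5.51*k - 3.04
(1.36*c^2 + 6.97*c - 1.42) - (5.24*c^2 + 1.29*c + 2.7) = -3.88*c^2 + 5.68*c - 4.12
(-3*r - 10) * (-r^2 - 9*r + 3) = 3*r^3 + 37*r^2 + 81*r - 30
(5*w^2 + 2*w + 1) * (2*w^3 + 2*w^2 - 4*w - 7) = 10*w^5 + 14*w^4 - 14*w^3 - 41*w^2 - 18*w - 7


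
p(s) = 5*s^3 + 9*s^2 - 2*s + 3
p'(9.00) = 1375.00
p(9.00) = 4359.00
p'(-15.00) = 3103.00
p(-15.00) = -14817.00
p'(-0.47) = -7.15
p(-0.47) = 5.41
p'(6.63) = 776.69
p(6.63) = 1842.52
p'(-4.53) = 224.27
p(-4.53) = -268.05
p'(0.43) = 8.51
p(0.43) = 4.20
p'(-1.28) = -0.46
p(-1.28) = 9.82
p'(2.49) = 135.82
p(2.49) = 131.01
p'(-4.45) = 214.94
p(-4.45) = -250.48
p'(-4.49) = 219.58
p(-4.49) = -259.17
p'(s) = 15*s^2 + 18*s - 2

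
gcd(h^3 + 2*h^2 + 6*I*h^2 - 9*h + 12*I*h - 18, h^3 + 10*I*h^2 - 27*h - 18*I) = h + 3*I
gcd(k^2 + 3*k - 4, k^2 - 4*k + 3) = k - 1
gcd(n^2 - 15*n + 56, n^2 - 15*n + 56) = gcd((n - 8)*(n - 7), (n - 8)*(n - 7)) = n^2 - 15*n + 56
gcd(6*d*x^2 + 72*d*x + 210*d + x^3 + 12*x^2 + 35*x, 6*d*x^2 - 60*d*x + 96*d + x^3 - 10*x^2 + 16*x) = 6*d + x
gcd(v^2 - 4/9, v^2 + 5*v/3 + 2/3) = v + 2/3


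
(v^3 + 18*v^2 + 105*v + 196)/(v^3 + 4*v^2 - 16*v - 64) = (v^2 + 14*v + 49)/(v^2 - 16)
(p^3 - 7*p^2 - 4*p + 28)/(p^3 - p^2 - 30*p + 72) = (p^3 - 7*p^2 - 4*p + 28)/(p^3 - p^2 - 30*p + 72)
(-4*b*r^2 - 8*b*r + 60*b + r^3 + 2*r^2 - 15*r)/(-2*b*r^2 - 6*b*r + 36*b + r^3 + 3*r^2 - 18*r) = (-4*b*r - 20*b + r^2 + 5*r)/(-2*b*r - 12*b + r^2 + 6*r)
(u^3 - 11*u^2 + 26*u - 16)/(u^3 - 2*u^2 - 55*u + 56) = (u - 2)/(u + 7)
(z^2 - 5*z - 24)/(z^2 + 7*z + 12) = (z - 8)/(z + 4)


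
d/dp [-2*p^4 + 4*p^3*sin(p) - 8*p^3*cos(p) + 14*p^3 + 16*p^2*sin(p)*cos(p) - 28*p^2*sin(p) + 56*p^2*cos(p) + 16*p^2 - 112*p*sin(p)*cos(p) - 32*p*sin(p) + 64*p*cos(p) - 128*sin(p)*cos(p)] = 8*p^3*sin(p) + 4*p^3*cos(p) - 8*p^3 - 44*p^2*sin(p) - 52*p^2*cos(p) + 16*p^2*cos(2*p) + 42*p^2 - 120*p*sin(p) + 16*p*sin(2*p) + 80*p*cos(p) - 112*p*cos(2*p) + 32*p - 32*sin(p) - 56*sin(2*p) + 64*cos(p) - 128*cos(2*p)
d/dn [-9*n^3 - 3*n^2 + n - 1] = -27*n^2 - 6*n + 1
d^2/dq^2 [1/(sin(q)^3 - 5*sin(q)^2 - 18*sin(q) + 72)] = (-9*sin(q)^6 + 55*sin(q)^5 - 52*sin(q)^4 + 298*sin(q)^3 - 1722*sin(q)^2 - 1188*sin(q) + 1368)/(sin(q)^3 - 5*sin(q)^2 - 18*sin(q) + 72)^3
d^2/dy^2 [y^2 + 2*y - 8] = 2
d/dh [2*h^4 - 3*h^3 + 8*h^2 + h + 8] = 8*h^3 - 9*h^2 + 16*h + 1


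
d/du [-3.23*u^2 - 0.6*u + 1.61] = -6.46*u - 0.6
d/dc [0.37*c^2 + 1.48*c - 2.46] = 0.74*c + 1.48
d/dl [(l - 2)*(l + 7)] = 2*l + 5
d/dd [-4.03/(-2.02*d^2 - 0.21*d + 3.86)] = (-16.2812*d - 0.8463)/(2.02*d^2 + 0.21*d - 3.86)^2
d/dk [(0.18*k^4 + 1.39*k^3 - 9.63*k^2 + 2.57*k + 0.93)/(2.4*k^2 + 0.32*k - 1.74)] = (0.864*k^5 + 3.5088*k^4 - 0.363199999999999*k^3 - 16.5054*k^2 + 29.0484*k - 4.7694)/(5.76*k^4 + 1.536*k^3 - 8.2496*k^2 - 1.1136*k + 3.0276)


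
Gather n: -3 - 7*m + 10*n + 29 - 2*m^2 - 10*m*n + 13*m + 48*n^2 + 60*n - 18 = -2*m^2 + 6*m + 48*n^2 + n*(70 - 10*m) + 8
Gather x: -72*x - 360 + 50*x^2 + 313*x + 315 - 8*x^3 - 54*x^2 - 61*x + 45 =-8*x^3 - 4*x^2 + 180*x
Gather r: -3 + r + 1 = r - 2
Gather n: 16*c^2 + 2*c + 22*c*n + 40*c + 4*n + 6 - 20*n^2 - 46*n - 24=16*c^2 + 42*c - 20*n^2 + n*(22*c - 42) - 18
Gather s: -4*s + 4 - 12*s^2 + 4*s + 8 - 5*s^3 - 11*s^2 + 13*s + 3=-5*s^3 - 23*s^2 + 13*s + 15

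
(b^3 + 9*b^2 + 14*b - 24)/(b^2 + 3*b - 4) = b + 6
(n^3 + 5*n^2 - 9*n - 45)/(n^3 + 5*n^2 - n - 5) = (n^2 - 9)/(n^2 - 1)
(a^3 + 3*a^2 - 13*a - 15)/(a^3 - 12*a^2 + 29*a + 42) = (a^2 + 2*a - 15)/(a^2 - 13*a + 42)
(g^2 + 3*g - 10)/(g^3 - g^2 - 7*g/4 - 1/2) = 4*(g + 5)/(4*g^2 + 4*g + 1)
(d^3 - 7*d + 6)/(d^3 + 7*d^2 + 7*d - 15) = (d - 2)/(d + 5)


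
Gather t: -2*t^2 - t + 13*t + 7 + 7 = -2*t^2 + 12*t + 14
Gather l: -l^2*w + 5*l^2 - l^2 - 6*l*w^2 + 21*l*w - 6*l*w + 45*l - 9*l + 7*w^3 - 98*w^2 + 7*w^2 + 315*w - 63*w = l^2*(4 - w) + l*(-6*w^2 + 15*w + 36) + 7*w^3 - 91*w^2 + 252*w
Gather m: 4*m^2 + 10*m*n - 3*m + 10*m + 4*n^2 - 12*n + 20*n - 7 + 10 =4*m^2 + m*(10*n + 7) + 4*n^2 + 8*n + 3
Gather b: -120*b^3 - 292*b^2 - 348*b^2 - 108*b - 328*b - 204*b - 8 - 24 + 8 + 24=-120*b^3 - 640*b^2 - 640*b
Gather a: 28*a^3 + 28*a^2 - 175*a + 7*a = 28*a^3 + 28*a^2 - 168*a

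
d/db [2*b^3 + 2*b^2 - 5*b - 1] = 6*b^2 + 4*b - 5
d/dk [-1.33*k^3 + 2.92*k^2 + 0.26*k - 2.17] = -3.99*k^2 + 5.84*k + 0.26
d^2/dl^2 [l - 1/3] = 0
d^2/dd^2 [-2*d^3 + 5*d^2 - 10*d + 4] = 10 - 12*d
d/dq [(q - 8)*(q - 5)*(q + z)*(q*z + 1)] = z*(q - 8)*(q - 5)*(q + z) + (q - 8)*(q - 5)*(q*z + 1) + (q - 8)*(q + z)*(q*z + 1) + (q - 5)*(q + z)*(q*z + 1)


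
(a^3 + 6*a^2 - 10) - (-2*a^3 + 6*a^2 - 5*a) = 3*a^3 + 5*a - 10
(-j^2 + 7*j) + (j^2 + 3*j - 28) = 10*j - 28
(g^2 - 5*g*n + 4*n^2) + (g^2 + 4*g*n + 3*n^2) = 2*g^2 - g*n + 7*n^2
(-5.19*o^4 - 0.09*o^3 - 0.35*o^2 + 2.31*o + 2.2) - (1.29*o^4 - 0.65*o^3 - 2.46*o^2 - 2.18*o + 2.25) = -6.48*o^4 + 0.56*o^3 + 2.11*o^2 + 4.49*o - 0.0499999999999998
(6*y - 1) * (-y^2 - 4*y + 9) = -6*y^3 - 23*y^2 + 58*y - 9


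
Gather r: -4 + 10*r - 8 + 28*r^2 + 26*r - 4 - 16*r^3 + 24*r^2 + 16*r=-16*r^3 + 52*r^2 + 52*r - 16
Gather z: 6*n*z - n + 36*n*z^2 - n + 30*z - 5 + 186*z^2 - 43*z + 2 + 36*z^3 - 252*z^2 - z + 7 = -2*n + 36*z^3 + z^2*(36*n - 66) + z*(6*n - 14) + 4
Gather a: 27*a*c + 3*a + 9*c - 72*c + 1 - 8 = a*(27*c + 3) - 63*c - 7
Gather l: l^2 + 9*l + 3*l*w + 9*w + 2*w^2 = l^2 + l*(3*w + 9) + 2*w^2 + 9*w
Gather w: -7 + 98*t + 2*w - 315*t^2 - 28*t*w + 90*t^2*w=-315*t^2 + 98*t + w*(90*t^2 - 28*t + 2) - 7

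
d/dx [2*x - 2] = 2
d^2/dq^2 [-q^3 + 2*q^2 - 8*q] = 4 - 6*q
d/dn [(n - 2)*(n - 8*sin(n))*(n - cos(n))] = (2 - n)*(n - cos(n))*(8*cos(n) - 1) + (n - 2)*(n - 8*sin(n))*(sin(n) + 1) + (n - 8*sin(n))*(n - cos(n))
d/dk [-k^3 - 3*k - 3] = -3*k^2 - 3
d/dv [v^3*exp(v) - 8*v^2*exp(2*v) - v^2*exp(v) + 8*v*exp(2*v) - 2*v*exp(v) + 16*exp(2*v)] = (v^3 - 16*v^2*exp(v) + 2*v^2 - 4*v + 40*exp(v) - 2)*exp(v)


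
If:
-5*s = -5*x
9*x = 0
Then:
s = 0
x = 0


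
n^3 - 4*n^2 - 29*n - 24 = (n - 8)*(n + 1)*(n + 3)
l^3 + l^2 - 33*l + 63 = (l - 3)^2*(l + 7)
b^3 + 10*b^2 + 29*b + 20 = (b + 1)*(b + 4)*(b + 5)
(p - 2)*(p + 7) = p^2 + 5*p - 14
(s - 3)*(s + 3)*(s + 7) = s^3 + 7*s^2 - 9*s - 63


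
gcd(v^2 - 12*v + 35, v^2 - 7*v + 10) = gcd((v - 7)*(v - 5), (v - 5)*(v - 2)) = v - 5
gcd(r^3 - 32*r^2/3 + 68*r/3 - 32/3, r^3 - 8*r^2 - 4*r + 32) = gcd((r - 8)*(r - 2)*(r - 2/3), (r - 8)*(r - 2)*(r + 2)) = r^2 - 10*r + 16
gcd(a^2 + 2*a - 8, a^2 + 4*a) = a + 4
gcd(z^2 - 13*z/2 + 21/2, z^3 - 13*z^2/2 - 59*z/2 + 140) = z - 7/2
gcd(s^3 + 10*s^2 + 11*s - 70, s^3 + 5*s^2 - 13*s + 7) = s + 7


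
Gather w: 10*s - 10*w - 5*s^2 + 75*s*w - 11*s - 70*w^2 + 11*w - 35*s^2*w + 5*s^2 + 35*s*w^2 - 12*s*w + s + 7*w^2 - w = w^2*(35*s - 63) + w*(-35*s^2 + 63*s)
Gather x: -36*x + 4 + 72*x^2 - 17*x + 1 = 72*x^2 - 53*x + 5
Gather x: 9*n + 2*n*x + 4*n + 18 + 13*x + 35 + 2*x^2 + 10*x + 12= 13*n + 2*x^2 + x*(2*n + 23) + 65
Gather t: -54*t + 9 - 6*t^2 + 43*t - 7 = -6*t^2 - 11*t + 2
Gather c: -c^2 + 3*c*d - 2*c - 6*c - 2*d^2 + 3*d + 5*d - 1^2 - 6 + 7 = -c^2 + c*(3*d - 8) - 2*d^2 + 8*d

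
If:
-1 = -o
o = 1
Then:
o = 1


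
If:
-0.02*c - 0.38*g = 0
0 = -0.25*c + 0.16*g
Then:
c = 0.00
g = 0.00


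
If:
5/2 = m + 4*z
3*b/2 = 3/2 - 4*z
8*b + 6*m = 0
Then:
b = -6/17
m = 8/17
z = 69/136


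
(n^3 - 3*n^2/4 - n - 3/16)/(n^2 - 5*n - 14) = (-n^3 + 3*n^2/4 + n + 3/16)/(-n^2 + 5*n + 14)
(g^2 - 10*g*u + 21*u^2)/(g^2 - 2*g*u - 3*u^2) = (g - 7*u)/(g + u)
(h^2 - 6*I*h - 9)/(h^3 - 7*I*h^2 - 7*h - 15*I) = (h - 3*I)/(h^2 - 4*I*h + 5)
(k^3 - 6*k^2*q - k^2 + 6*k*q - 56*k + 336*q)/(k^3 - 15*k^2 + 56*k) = (k^2 - 6*k*q + 7*k - 42*q)/(k*(k - 7))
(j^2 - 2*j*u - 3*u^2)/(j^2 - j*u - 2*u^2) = (-j + 3*u)/(-j + 2*u)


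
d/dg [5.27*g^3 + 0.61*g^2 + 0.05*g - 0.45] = 15.81*g^2 + 1.22*g + 0.05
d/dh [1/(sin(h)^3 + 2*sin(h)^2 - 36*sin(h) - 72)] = (-3*sin(h)^2 - 4*sin(h) + 36)*cos(h)/(sin(h)^3 + 2*sin(h)^2 - 36*sin(h) - 72)^2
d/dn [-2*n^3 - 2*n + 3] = -6*n^2 - 2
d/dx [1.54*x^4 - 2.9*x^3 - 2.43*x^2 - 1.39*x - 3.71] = 6.16*x^3 - 8.7*x^2 - 4.86*x - 1.39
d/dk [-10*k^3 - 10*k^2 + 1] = 10*k*(-3*k - 2)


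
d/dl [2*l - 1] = 2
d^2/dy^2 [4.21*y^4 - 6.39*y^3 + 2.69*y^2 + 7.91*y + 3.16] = 50.52*y^2 - 38.34*y + 5.38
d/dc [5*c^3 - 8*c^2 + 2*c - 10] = 15*c^2 - 16*c + 2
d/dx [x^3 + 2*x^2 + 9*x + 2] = 3*x^2 + 4*x + 9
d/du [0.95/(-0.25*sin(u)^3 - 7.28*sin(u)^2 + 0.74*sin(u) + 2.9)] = (0.7125*sin(u)^2 + 13.832*sin(u) - 0.703)*cos(u)/(0.25*sin(u)^3 + 7.28*sin(u)^2 - 0.74*sin(u) - 2.9)^2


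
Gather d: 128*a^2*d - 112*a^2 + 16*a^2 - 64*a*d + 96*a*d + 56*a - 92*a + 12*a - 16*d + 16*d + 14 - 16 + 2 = -96*a^2 - 24*a + d*(128*a^2 + 32*a)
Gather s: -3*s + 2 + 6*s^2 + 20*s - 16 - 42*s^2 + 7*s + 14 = -36*s^2 + 24*s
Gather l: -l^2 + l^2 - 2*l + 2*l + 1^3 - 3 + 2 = 0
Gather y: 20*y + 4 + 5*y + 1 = 25*y + 5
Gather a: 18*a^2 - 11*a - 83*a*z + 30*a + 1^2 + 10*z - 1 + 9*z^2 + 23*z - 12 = 18*a^2 + a*(19 - 83*z) + 9*z^2 + 33*z - 12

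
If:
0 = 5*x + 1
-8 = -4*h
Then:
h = 2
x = -1/5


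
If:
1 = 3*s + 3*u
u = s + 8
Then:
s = -23/6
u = 25/6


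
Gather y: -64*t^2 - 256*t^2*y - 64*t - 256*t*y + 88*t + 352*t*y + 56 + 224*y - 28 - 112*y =-64*t^2 + 24*t + y*(-256*t^2 + 96*t + 112) + 28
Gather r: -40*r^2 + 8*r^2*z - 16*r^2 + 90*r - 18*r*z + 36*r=r^2*(8*z - 56) + r*(126 - 18*z)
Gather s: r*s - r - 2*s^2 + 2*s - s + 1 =-r - 2*s^2 + s*(r + 1) + 1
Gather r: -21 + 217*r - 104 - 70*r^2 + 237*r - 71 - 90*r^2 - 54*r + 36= -160*r^2 + 400*r - 160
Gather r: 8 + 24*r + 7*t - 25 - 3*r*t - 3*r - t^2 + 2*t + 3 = r*(21 - 3*t) - t^2 + 9*t - 14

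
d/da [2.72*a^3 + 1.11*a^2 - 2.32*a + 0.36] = 8.16*a^2 + 2.22*a - 2.32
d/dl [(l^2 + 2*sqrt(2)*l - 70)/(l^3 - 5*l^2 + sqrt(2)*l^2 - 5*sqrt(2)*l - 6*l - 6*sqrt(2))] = (-2*(l + sqrt(2))*(-l^3 - sqrt(2)*l^2 + 5*l^2 + 6*l + 5*sqrt(2)*l + 6*sqrt(2)) + (l^2 + 2*sqrt(2)*l - 70)*(-3*l^2 - 2*sqrt(2)*l + 10*l + 6 + 5*sqrt(2)))/(-l^3 - sqrt(2)*l^2 + 5*l^2 + 6*l + 5*sqrt(2)*l + 6*sqrt(2))^2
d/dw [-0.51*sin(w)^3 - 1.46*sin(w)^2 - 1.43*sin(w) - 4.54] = (-2.92*sin(w) + 0.765*cos(2*w) - 2.195)*cos(w)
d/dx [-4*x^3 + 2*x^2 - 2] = 4*x*(1 - 3*x)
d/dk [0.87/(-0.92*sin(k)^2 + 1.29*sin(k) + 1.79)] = (1.6008*sin(k) - 1.1223)*cos(k)/(-0.92*sin(k)^2 + 1.29*sin(k) + 1.79)^2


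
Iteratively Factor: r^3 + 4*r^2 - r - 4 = (r + 1)*(r^2 + 3*r - 4) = (r + 1)*(r + 4)*(r - 1)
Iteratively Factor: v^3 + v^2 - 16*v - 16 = (v + 1)*(v^2 - 16) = (v + 1)*(v + 4)*(v - 4)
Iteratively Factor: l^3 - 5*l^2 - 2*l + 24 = (l - 4)*(l^2 - l - 6) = (l - 4)*(l + 2)*(l - 3)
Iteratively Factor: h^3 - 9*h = (h + 3)*(h^2 - 3*h) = (h - 3)*(h + 3)*(h)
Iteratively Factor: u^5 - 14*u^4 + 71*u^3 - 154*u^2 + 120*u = (u - 4)*(u^4 - 10*u^3 + 31*u^2 - 30*u) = (u - 5)*(u - 4)*(u^3 - 5*u^2 + 6*u) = u*(u - 5)*(u - 4)*(u^2 - 5*u + 6) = u*(u - 5)*(u - 4)*(u - 3)*(u - 2)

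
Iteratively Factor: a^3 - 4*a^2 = (a)*(a^2 - 4*a) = a^2*(a - 4)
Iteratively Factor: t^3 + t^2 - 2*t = (t - 1)*(t^2 + 2*t) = t*(t - 1)*(t + 2)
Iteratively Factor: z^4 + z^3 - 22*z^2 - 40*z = (z + 4)*(z^3 - 3*z^2 - 10*z) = (z - 5)*(z + 4)*(z^2 + 2*z) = (z - 5)*(z + 2)*(z + 4)*(z)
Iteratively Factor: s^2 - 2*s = (s - 2)*(s)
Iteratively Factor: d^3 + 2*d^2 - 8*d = (d + 4)*(d^2 - 2*d) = (d - 2)*(d + 4)*(d)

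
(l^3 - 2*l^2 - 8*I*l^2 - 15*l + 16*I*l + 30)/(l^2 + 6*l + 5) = (l^3 + l^2*(-2 - 8*I) + l*(-15 + 16*I) + 30)/(l^2 + 6*l + 5)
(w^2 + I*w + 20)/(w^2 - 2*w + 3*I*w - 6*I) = (w^2 + I*w + 20)/(w^2 + w*(-2 + 3*I) - 6*I)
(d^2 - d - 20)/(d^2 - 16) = (d - 5)/(d - 4)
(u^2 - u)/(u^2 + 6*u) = (u - 1)/(u + 6)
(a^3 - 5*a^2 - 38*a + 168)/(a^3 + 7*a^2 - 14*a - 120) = (a - 7)/(a + 5)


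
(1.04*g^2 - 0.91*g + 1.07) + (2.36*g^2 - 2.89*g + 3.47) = 3.4*g^2 - 3.8*g + 4.54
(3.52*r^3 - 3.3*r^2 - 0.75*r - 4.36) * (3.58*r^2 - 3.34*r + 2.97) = 12.6016*r^5 - 23.5708*r^4 + 18.7914*r^3 - 22.9048*r^2 + 12.3349*r - 12.9492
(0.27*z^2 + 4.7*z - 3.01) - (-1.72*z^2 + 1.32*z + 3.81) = 1.99*z^2 + 3.38*z - 6.82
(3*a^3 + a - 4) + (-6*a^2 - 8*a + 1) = 3*a^3 - 6*a^2 - 7*a - 3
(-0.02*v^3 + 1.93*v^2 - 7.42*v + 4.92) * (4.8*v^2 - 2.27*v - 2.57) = -0.096*v^5 + 9.3094*v^4 - 39.9457*v^3 + 35.4993*v^2 + 7.901*v - 12.6444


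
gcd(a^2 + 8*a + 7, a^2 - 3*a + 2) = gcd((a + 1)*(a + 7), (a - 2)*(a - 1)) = 1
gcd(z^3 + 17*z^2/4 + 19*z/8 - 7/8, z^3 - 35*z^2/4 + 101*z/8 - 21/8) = z - 1/4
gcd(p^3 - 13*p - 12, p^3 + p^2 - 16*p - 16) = p^2 - 3*p - 4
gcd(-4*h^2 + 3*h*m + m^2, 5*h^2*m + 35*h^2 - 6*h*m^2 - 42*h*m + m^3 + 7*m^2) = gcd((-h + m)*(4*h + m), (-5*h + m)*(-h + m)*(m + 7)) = h - m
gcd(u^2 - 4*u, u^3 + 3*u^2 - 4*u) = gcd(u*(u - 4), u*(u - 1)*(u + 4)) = u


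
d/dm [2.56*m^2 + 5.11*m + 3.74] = 5.12*m + 5.11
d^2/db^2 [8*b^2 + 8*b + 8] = 16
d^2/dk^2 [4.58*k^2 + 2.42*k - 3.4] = 9.16000000000000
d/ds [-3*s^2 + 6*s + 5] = 6 - 6*s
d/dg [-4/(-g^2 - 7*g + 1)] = 4*(-2*g - 7)/(g^2 + 7*g - 1)^2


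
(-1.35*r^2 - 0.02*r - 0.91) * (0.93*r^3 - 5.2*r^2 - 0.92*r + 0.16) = -1.2555*r^5 + 7.0014*r^4 + 0.4997*r^3 + 4.5344*r^2 + 0.834*r - 0.1456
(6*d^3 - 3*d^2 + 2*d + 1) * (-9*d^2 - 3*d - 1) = -54*d^5 + 9*d^4 - 15*d^3 - 12*d^2 - 5*d - 1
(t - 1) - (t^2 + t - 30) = 29 - t^2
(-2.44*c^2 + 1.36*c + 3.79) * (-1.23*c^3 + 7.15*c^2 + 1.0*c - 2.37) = 3.0012*c^5 - 19.1188*c^4 + 2.6223*c^3 + 34.2413*c^2 + 0.5668*c - 8.9823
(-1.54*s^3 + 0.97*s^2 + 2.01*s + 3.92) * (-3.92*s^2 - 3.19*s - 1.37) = 6.0368*s^5 + 1.1102*s^4 - 8.8637*s^3 - 23.1072*s^2 - 15.2585*s - 5.3704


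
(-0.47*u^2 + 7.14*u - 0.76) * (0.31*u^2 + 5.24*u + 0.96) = -0.1457*u^4 - 0.2494*u^3 + 36.7268*u^2 + 2.872*u - 0.7296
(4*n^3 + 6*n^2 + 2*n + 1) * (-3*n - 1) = -12*n^4 - 22*n^3 - 12*n^2 - 5*n - 1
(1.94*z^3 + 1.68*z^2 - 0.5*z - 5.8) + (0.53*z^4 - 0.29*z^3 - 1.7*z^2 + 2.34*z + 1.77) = 0.53*z^4 + 1.65*z^3 - 0.02*z^2 + 1.84*z - 4.03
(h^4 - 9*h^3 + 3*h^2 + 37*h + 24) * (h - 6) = h^5 - 15*h^4 + 57*h^3 + 19*h^2 - 198*h - 144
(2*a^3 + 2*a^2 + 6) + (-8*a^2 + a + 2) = 2*a^3 - 6*a^2 + a + 8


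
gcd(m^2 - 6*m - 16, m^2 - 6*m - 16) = m^2 - 6*m - 16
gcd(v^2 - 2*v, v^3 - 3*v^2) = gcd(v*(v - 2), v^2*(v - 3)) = v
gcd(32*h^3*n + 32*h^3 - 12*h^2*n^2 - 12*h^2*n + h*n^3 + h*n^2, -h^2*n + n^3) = 1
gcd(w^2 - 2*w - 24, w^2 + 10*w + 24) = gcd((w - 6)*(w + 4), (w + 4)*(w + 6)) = w + 4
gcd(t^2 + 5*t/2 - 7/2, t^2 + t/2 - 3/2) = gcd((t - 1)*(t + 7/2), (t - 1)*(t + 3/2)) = t - 1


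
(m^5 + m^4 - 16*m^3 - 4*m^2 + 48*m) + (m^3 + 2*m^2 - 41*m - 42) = m^5 + m^4 - 15*m^3 - 2*m^2 + 7*m - 42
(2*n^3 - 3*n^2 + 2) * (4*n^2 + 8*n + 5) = 8*n^5 + 4*n^4 - 14*n^3 - 7*n^2 + 16*n + 10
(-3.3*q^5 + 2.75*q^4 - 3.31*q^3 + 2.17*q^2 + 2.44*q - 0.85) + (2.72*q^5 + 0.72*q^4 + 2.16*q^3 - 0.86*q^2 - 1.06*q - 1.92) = -0.58*q^5 + 3.47*q^4 - 1.15*q^3 + 1.31*q^2 + 1.38*q - 2.77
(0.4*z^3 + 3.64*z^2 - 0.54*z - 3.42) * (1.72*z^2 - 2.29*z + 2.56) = 0.688*z^5 + 5.3448*z^4 - 8.2404*z^3 + 4.6726*z^2 + 6.4494*z - 8.7552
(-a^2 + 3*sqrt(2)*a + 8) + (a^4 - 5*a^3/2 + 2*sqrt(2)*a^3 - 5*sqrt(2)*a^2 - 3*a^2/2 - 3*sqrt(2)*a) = a^4 - 5*a^3/2 + 2*sqrt(2)*a^3 - 5*sqrt(2)*a^2 - 5*a^2/2 + 8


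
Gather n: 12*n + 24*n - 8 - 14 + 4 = 36*n - 18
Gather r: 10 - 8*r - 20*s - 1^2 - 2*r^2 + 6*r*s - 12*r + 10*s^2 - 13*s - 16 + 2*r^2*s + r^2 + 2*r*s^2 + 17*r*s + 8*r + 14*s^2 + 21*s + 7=r^2*(2*s - 1) + r*(2*s^2 + 23*s - 12) + 24*s^2 - 12*s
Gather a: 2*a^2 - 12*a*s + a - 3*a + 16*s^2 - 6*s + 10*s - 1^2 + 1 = 2*a^2 + a*(-12*s - 2) + 16*s^2 + 4*s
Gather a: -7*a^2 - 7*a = -7*a^2 - 7*a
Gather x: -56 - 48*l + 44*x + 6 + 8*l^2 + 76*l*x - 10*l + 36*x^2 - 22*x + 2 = 8*l^2 - 58*l + 36*x^2 + x*(76*l + 22) - 48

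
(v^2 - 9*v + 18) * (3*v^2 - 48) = 3*v^4 - 27*v^3 + 6*v^2 + 432*v - 864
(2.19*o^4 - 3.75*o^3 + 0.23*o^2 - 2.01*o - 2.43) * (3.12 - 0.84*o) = -1.8396*o^5 + 9.9828*o^4 - 11.8932*o^3 + 2.406*o^2 - 4.23*o - 7.5816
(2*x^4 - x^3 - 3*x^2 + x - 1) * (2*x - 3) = 4*x^5 - 8*x^4 - 3*x^3 + 11*x^2 - 5*x + 3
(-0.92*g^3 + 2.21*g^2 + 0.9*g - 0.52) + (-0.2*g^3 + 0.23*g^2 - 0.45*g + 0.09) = -1.12*g^3 + 2.44*g^2 + 0.45*g - 0.43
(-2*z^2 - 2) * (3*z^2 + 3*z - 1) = -6*z^4 - 6*z^3 - 4*z^2 - 6*z + 2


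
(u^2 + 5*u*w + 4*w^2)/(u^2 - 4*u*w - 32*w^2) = (u + w)/(u - 8*w)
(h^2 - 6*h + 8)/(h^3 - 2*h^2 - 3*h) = (-h^2 + 6*h - 8)/(h*(-h^2 + 2*h + 3))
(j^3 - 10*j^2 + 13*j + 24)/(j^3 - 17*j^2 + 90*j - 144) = (j + 1)/(j - 6)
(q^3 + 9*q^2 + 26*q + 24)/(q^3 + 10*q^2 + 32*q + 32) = (q + 3)/(q + 4)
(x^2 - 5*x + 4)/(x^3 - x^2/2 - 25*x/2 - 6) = 2*(x - 1)/(2*x^2 + 7*x + 3)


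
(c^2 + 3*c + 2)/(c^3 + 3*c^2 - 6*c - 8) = (c + 2)/(c^2 + 2*c - 8)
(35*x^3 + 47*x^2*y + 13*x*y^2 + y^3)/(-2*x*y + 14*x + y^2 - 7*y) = (-35*x^3 - 47*x^2*y - 13*x*y^2 - y^3)/(2*x*y - 14*x - y^2 + 7*y)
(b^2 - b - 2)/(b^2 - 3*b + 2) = (b + 1)/(b - 1)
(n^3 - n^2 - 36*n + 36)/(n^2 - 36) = n - 1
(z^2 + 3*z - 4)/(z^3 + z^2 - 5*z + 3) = (z + 4)/(z^2 + 2*z - 3)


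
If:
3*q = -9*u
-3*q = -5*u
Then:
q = 0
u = 0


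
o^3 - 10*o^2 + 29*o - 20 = (o - 5)*(o - 4)*(o - 1)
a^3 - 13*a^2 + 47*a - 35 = (a - 7)*(a - 5)*(a - 1)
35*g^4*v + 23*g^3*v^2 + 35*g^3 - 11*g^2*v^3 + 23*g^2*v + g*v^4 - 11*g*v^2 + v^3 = (-7*g + v)*(-5*g + v)*(g + v)*(g*v + 1)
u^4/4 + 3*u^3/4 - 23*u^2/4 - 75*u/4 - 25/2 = (u/2 + 1/2)*(u/2 + 1)*(u - 5)*(u + 5)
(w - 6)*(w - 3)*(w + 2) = w^3 - 7*w^2 + 36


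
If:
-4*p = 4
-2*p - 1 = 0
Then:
No Solution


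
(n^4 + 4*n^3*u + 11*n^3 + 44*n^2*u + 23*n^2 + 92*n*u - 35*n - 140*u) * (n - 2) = n^5 + 4*n^4*u + 9*n^4 + 36*n^3*u + n^3 + 4*n^2*u - 81*n^2 - 324*n*u + 70*n + 280*u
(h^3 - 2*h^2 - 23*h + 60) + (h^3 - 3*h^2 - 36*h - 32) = 2*h^3 - 5*h^2 - 59*h + 28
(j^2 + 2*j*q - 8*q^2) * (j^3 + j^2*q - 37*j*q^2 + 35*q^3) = j^5 + 3*j^4*q - 43*j^3*q^2 - 47*j^2*q^3 + 366*j*q^4 - 280*q^5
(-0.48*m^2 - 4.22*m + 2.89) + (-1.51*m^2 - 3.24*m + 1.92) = -1.99*m^2 - 7.46*m + 4.81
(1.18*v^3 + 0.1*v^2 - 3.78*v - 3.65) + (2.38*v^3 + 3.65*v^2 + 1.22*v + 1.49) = 3.56*v^3 + 3.75*v^2 - 2.56*v - 2.16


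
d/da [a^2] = 2*a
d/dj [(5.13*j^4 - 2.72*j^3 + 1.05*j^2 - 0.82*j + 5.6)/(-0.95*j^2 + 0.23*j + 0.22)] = (-9.747*j^5 + 6.1237*j^4 + 3.2632*j^3 - 2.3327*j^2 + 11.102*j - 1.4684)/(0.9025*j^4 - 0.437*j^3 - 0.3651*j^2 + 0.1012*j + 0.0484)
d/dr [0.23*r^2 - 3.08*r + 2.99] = 0.46*r - 3.08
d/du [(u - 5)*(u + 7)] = 2*u + 2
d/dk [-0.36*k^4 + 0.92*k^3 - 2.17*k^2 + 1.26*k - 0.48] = -1.44*k^3 + 2.76*k^2 - 4.34*k + 1.26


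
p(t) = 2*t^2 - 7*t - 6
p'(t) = 4*t - 7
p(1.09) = -11.25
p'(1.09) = -2.64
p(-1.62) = 10.59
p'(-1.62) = -13.48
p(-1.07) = 3.78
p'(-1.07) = -11.28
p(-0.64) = -0.70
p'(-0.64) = -9.56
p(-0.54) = -1.64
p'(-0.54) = -9.16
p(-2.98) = 32.62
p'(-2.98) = -18.92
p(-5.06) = 80.63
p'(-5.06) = -27.24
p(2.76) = -10.08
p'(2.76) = 4.04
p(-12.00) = 366.00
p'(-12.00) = -55.00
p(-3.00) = 33.00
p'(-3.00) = -19.00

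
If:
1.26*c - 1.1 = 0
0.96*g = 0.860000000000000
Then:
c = 0.87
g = 0.90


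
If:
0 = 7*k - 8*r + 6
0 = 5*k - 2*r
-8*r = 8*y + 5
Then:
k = 6/13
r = 15/13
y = -185/104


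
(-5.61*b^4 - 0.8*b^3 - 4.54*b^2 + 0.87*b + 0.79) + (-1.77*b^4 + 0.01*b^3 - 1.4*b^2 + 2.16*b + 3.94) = -7.38*b^4 - 0.79*b^3 - 5.94*b^2 + 3.03*b + 4.73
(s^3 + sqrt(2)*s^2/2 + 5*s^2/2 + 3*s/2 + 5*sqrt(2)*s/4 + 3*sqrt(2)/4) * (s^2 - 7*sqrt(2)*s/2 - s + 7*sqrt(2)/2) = s^5 - 3*sqrt(2)*s^4 + 3*s^4/2 - 9*sqrt(2)*s^3/2 - 9*s^3/2 - 27*s^2/4 + 3*sqrt(2)*s^2 + 7*s/2 + 9*sqrt(2)*s/2 + 21/4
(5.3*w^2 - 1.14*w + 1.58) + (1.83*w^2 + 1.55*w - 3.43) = 7.13*w^2 + 0.41*w - 1.85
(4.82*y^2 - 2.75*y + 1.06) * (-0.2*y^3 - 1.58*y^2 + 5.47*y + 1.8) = -0.964*y^5 - 7.0656*y^4 + 30.4984*y^3 - 8.0413*y^2 + 0.8482*y + 1.908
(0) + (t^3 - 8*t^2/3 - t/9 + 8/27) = t^3 - 8*t^2/3 - t/9 + 8/27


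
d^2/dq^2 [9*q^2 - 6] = 18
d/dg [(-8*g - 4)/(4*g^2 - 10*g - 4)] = 2*(4*g^2 + 4*g - 1)/(4*g^4 - 20*g^3 + 17*g^2 + 20*g + 4)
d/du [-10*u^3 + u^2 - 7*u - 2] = -30*u^2 + 2*u - 7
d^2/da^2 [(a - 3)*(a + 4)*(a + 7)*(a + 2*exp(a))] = 2*a^3*exp(a) + 28*a^2*exp(a) + 12*a^2 + 66*a*exp(a) + 48*a - 156*exp(a) - 10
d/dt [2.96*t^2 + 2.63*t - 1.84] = 5.92*t + 2.63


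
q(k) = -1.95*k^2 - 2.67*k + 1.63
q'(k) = -3.9*k - 2.67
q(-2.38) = -3.06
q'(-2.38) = 6.61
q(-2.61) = -4.68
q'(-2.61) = 7.51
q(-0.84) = 2.50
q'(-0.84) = 0.61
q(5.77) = -78.70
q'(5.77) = -25.17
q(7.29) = -121.47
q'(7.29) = -31.10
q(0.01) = 1.60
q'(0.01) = -2.71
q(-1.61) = 0.87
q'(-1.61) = 3.61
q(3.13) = -25.83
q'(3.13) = -14.88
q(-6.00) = -52.55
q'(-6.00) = 20.73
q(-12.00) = -247.13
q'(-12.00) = 44.13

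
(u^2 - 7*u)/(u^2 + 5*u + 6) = u*(u - 7)/(u^2 + 5*u + 6)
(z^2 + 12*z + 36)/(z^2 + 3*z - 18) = (z + 6)/(z - 3)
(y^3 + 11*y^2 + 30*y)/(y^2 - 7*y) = (y^2 + 11*y + 30)/(y - 7)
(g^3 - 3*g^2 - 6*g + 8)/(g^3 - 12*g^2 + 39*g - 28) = (g + 2)/(g - 7)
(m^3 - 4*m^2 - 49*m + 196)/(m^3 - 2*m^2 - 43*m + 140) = (m - 7)/(m - 5)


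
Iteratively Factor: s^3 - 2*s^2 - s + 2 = (s - 2)*(s^2 - 1) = (s - 2)*(s - 1)*(s + 1)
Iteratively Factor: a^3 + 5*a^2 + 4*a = (a + 1)*(a^2 + 4*a) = a*(a + 1)*(a + 4)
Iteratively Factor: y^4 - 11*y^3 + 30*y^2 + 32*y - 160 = (y - 4)*(y^3 - 7*y^2 + 2*y + 40) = (y - 5)*(y - 4)*(y^2 - 2*y - 8) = (y - 5)*(y - 4)^2*(y + 2)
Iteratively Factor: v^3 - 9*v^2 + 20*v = (v)*(v^2 - 9*v + 20) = v*(v - 5)*(v - 4)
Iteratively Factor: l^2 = (l)*(l)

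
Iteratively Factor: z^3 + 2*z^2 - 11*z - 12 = (z + 1)*(z^2 + z - 12) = (z + 1)*(z + 4)*(z - 3)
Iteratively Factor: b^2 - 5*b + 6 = (b - 2)*(b - 3)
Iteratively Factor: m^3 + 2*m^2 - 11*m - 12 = (m + 4)*(m^2 - 2*m - 3) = (m + 1)*(m + 4)*(m - 3)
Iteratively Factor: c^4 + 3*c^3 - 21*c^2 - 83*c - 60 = (c + 3)*(c^3 - 21*c - 20) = (c - 5)*(c + 3)*(c^2 + 5*c + 4) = (c - 5)*(c + 3)*(c + 4)*(c + 1)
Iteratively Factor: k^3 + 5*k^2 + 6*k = (k + 3)*(k^2 + 2*k) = k*(k + 3)*(k + 2)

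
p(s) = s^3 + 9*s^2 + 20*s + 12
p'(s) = 3*s^2 + 18*s + 20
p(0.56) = 26.20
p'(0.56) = 31.02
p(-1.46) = -1.13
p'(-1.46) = 0.11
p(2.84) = 164.30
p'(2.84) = 95.32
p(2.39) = 124.86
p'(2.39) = 80.16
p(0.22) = 16.85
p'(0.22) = 24.11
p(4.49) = 373.76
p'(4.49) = 161.30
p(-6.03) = -0.61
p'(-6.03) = 20.54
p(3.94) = 291.68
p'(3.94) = 137.49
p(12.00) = 3276.00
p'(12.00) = 668.00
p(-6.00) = 0.00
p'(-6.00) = 20.00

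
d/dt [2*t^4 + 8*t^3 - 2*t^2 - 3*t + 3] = 8*t^3 + 24*t^2 - 4*t - 3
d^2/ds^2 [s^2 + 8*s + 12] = 2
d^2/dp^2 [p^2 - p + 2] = 2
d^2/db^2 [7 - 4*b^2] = -8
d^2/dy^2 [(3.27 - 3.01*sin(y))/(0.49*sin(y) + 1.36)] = (-2.790991*sin(y)^2 + 7.746424*sin(y) + 5.581982)/(0.117649*sin(y)^3 + 0.979608*sin(y)^2 + 2.718912*sin(y) + 2.515456)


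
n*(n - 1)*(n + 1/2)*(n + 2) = n^4 + 3*n^3/2 - 3*n^2/2 - n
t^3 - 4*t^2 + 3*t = t*(t - 3)*(t - 1)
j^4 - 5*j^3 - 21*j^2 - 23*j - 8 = (j - 8)*(j + 1)^3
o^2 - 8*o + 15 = (o - 5)*(o - 3)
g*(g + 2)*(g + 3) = g^3 + 5*g^2 + 6*g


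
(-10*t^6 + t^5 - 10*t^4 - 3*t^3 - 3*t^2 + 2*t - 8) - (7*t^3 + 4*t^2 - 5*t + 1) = -10*t^6 + t^5 - 10*t^4 - 10*t^3 - 7*t^2 + 7*t - 9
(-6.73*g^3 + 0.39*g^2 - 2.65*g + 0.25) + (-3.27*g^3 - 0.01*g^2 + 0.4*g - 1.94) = -10.0*g^3 + 0.38*g^2 - 2.25*g - 1.69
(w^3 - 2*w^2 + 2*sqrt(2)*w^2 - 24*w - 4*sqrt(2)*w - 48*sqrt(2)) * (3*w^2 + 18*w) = 3*w^5 + 6*sqrt(2)*w^4 + 12*w^4 - 108*w^3 + 24*sqrt(2)*w^3 - 432*w^2 - 216*sqrt(2)*w^2 - 864*sqrt(2)*w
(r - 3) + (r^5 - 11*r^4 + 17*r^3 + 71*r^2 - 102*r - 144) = r^5 - 11*r^4 + 17*r^3 + 71*r^2 - 101*r - 147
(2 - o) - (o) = 2 - 2*o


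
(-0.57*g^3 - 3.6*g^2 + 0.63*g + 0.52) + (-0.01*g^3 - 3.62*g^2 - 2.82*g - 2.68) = -0.58*g^3 - 7.22*g^2 - 2.19*g - 2.16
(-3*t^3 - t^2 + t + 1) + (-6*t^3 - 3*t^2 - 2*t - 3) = -9*t^3 - 4*t^2 - t - 2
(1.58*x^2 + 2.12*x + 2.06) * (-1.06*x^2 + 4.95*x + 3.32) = -1.6748*x^4 + 5.5738*x^3 + 13.556*x^2 + 17.2354*x + 6.8392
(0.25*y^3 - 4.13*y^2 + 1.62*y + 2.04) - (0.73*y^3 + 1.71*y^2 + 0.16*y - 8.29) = -0.48*y^3 - 5.84*y^2 + 1.46*y + 10.33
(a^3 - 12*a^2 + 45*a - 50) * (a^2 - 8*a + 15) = a^5 - 20*a^4 + 156*a^3 - 590*a^2 + 1075*a - 750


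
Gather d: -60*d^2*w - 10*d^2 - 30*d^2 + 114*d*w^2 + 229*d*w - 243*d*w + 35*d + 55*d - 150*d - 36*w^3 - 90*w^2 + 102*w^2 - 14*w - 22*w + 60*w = d^2*(-60*w - 40) + d*(114*w^2 - 14*w - 60) - 36*w^3 + 12*w^2 + 24*w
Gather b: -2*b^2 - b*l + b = -2*b^2 + b*(1 - l)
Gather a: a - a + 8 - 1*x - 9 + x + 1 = 0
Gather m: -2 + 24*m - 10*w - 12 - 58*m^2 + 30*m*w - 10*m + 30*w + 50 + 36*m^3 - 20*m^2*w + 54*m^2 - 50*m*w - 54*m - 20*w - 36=36*m^3 + m^2*(-20*w - 4) + m*(-20*w - 40)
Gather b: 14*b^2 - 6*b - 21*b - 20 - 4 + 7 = 14*b^2 - 27*b - 17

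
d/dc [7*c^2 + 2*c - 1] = 14*c + 2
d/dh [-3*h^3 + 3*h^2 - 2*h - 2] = -9*h^2 + 6*h - 2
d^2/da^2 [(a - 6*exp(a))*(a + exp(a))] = -5*a*exp(a) - 24*exp(2*a) - 10*exp(a) + 2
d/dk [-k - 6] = -1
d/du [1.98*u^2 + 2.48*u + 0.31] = 3.96*u + 2.48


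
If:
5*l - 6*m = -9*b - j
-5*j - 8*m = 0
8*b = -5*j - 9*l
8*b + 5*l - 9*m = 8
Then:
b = -1136/429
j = 2624/429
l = -448/429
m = -1640/429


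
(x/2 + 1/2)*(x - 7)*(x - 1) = x^3/2 - 7*x^2/2 - x/2 + 7/2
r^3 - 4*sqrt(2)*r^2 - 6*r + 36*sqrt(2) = (r - 3*sqrt(2))^2*(r + 2*sqrt(2))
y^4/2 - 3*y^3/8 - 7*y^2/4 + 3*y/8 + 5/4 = (y/2 + 1/2)*(y - 2)*(y - 1)*(y + 5/4)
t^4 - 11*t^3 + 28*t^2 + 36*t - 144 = (t - 6)*(t - 4)*(t - 3)*(t + 2)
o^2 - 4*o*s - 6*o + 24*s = (o - 6)*(o - 4*s)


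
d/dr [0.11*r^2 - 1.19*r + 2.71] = 0.22*r - 1.19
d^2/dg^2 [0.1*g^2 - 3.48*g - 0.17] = 0.200000000000000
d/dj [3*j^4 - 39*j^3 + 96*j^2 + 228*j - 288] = 12*j^3 - 117*j^2 + 192*j + 228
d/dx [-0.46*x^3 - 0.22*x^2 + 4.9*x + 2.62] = -1.38*x^2 - 0.44*x + 4.9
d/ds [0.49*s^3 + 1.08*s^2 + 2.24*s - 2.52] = 1.47*s^2 + 2.16*s + 2.24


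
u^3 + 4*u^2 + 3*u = u*(u + 1)*(u + 3)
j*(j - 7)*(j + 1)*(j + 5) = j^4 - j^3 - 37*j^2 - 35*j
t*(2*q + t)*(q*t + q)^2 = 2*q^3*t^3 + 4*q^3*t^2 + 2*q^3*t + q^2*t^4 + 2*q^2*t^3 + q^2*t^2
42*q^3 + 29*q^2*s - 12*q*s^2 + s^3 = (-7*q + s)*(-6*q + s)*(q + s)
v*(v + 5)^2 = v^3 + 10*v^2 + 25*v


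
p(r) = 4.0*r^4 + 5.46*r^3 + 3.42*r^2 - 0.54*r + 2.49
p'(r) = 16.0*r^3 + 16.38*r^2 + 6.84*r - 0.54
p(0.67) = 6.11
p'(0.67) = 16.21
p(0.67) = 6.11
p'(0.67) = 16.21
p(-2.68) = 129.75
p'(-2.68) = -209.20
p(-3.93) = 680.20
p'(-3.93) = -745.61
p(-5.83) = 3660.93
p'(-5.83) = -2654.16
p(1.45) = 43.23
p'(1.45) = 92.59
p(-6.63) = 6294.01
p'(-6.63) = -3988.82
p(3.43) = 814.86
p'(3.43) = 861.29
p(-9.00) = 22548.03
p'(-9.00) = -10399.32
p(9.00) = 30498.99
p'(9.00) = 13051.80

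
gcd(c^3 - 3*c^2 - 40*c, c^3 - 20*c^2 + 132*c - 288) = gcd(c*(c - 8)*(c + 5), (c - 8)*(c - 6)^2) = c - 8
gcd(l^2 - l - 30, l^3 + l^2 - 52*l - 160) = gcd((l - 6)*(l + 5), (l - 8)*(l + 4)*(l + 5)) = l + 5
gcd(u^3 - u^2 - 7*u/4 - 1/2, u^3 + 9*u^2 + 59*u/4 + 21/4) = u + 1/2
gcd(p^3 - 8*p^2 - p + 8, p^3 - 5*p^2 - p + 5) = p^2 - 1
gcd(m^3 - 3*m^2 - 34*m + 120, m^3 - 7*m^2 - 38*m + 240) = m^2 + m - 30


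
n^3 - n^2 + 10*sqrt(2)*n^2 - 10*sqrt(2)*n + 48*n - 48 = (n - 1)*(n + 4*sqrt(2))*(n + 6*sqrt(2))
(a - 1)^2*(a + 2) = a^3 - 3*a + 2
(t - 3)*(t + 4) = t^2 + t - 12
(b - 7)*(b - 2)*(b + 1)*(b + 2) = b^4 - 6*b^3 - 11*b^2 + 24*b + 28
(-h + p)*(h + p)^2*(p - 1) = -h^3*p + h^3 - h^2*p^2 + h^2*p + h*p^3 - h*p^2 + p^4 - p^3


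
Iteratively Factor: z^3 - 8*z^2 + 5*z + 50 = (z + 2)*(z^2 - 10*z + 25) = (z - 5)*(z + 2)*(z - 5)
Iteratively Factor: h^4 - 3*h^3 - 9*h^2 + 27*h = (h - 3)*(h^3 - 9*h) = h*(h - 3)*(h^2 - 9) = h*(h - 3)^2*(h + 3)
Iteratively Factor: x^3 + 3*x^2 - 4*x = (x - 1)*(x^2 + 4*x) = (x - 1)*(x + 4)*(x)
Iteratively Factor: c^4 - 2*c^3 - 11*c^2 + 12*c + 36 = (c + 2)*(c^3 - 4*c^2 - 3*c + 18) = (c - 3)*(c + 2)*(c^2 - c - 6) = (c - 3)^2*(c + 2)*(c + 2)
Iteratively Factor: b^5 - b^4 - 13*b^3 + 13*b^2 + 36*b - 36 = (b + 3)*(b^4 - 4*b^3 - b^2 + 16*b - 12) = (b - 2)*(b + 3)*(b^3 - 2*b^2 - 5*b + 6) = (b - 2)*(b + 2)*(b + 3)*(b^2 - 4*b + 3) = (b - 2)*(b - 1)*(b + 2)*(b + 3)*(b - 3)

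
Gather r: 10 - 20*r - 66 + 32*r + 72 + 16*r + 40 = 28*r + 56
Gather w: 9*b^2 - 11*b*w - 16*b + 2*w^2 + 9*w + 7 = 9*b^2 - 16*b + 2*w^2 + w*(9 - 11*b) + 7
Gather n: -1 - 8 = -9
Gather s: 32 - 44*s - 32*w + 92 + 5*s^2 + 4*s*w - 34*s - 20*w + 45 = 5*s^2 + s*(4*w - 78) - 52*w + 169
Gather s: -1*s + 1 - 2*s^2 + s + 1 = 2 - 2*s^2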